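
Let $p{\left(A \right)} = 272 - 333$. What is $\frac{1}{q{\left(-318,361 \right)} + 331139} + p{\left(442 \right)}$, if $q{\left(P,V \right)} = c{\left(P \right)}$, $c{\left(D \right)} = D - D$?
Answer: $- \frac{20199478}{331139} \approx -61.0$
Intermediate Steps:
$c{\left(D \right)} = 0$
$q{\left(P,V \right)} = 0$
$p{\left(A \right)} = -61$ ($p{\left(A \right)} = 272 - 333 = -61$)
$\frac{1}{q{\left(-318,361 \right)} + 331139} + p{\left(442 \right)} = \frac{1}{0 + 331139} - 61 = \frac{1}{331139} - 61 = - \frac{20199478}{331139}$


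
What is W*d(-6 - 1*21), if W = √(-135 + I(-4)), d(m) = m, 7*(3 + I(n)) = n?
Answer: -27*I*√6790/7 ≈ -317.83*I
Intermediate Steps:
I(n) = -3 + n/7
W = I*√6790/7 (W = √(-135 + (-3 + (⅐)*(-4))) = √(-135 + (-3 - 4/7)) = √(-135 - 25/7) = √(-970/7) = I*√6790/7 ≈ 11.772*I)
W*d(-6 - 1*21) = (I*√6790/7)*(-6 - 1*21) = (I*√6790/7)*(-6 - 21) = (I*√6790/7)*(-27) = -27*I*√6790/7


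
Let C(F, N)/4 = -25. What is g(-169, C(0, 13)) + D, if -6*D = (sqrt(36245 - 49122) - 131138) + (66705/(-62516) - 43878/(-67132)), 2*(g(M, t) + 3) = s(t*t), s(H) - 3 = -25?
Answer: 137503080534265/6295236168 - I*sqrt(12877)/6 ≈ 21842.0 - 18.913*I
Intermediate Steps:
C(F, N) = -100 (C(F, N) = 4*(-25) = -100)
s(H) = -22 (s(H) = 3 - 25 = -22)
g(M, t) = -14 (g(M, t) = -3 + (1/2)*(-22) = -3 - 11 = -14)
D = 137591213840617/6295236168 - I*sqrt(12877)/6 (D = -((sqrt(36245 - 49122) - 131138) + (66705/(-62516) - 43878/(-67132)))/6 = -((sqrt(-12877) - 131138) + (66705*(-1/62516) - 43878*(-1/67132)))/6 = -((I*sqrt(12877) - 131138) + (-66705/62516 + 21939/33566))/6 = -((-131138 + I*sqrt(12877)) - 433740753/1049206028)/6 = -(-137591213840617/1049206028 + I*sqrt(12877))/6 = 137591213840617/6295236168 - I*sqrt(12877)/6 ≈ 21856.0 - 18.913*I)
g(-169, C(0, 13)) + D = -14 + (137591213840617/6295236168 - I*sqrt(12877)/6) = 137503080534265/6295236168 - I*sqrt(12877)/6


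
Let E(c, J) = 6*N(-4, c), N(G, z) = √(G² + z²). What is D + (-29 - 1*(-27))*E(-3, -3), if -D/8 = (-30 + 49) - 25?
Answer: -12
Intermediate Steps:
E(c, J) = 6*√(16 + c²) (E(c, J) = 6*√((-4)² + c²) = 6*√(16 + c²))
D = 48 (D = -8*((-30 + 49) - 25) = -8*(19 - 25) = -8*(-6) = 48)
D + (-29 - 1*(-27))*E(-3, -3) = 48 + (-29 - 1*(-27))*(6*√(16 + (-3)²)) = 48 + (-29 + 27)*(6*√(16 + 9)) = 48 - 12*√25 = 48 - 12*5 = 48 - 2*30 = 48 - 60 = -12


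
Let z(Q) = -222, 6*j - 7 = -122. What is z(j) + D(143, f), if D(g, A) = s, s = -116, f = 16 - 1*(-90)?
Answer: -338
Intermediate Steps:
f = 106 (f = 16 + 90 = 106)
j = -115/6 (j = 7/6 + (1/6)*(-122) = 7/6 - 61/3 = -115/6 ≈ -19.167)
D(g, A) = -116
z(j) + D(143, f) = -222 - 116 = -338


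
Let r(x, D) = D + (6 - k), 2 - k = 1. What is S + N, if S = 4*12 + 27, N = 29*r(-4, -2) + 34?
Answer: 196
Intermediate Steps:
k = 1 (k = 2 - 1*1 = 2 - 1 = 1)
r(x, D) = 5 + D (r(x, D) = D + (6 - 1*1) = D + (6 - 1) = D + 5 = 5 + D)
N = 121 (N = 29*(5 - 2) + 34 = 29*3 + 34 = 87 + 34 = 121)
S = 75 (S = 48 + 27 = 75)
S + N = 75 + 121 = 196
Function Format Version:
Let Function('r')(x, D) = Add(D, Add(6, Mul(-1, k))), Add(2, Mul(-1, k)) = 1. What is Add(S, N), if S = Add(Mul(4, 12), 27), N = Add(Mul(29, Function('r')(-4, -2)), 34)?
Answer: 196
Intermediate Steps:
k = 1 (k = Add(2, Mul(-1, 1)) = Add(2, -1) = 1)
Function('r')(x, D) = Add(5, D) (Function('r')(x, D) = Add(D, Add(6, Mul(-1, 1))) = Add(D, Add(6, -1)) = Add(D, 5) = Add(5, D))
N = 121 (N = Add(Mul(29, Add(5, -2)), 34) = Add(Mul(29, 3), 34) = Add(87, 34) = 121)
S = 75 (S = Add(48, 27) = 75)
Add(S, N) = Add(75, 121) = 196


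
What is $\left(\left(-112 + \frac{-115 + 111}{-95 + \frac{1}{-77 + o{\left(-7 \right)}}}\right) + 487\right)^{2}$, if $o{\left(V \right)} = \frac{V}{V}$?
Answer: $\frac{7334233496041}{52142841} \approx 1.4066 \cdot 10^{5}$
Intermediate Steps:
$o{\left(V \right)} = 1$
$\left(\left(-112 + \frac{-115 + 111}{-95 + \frac{1}{-77 + o{\left(-7 \right)}}}\right) + 487\right)^{2} = \left(\left(-112 + \frac{-115 + 111}{-95 + \frac{1}{-77 + 1}}\right) + 487\right)^{2} = \left(\left(-112 - \frac{4}{-95 + \frac{1}{-76}}\right) + 487\right)^{2} = \left(\left(-112 - \frac{4}{-95 - \frac{1}{76}}\right) + 487\right)^{2} = \left(\left(-112 - \frac{4}{- \frac{7221}{76}}\right) + 487\right)^{2} = \left(\left(-112 - - \frac{304}{7221}\right) + 487\right)^{2} = \left(\left(-112 + \frac{304}{7221}\right) + 487\right)^{2} = \left(- \frac{808448}{7221} + 487\right)^{2} = \left(\frac{2708179}{7221}\right)^{2} = \frac{7334233496041}{52142841}$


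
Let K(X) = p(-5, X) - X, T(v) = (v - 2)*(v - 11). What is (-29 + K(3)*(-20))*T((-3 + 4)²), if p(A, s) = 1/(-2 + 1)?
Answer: 510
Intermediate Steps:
p(A, s) = -1 (p(A, s) = 1/(-1) = -1)
T(v) = (-11 + v)*(-2 + v) (T(v) = (-2 + v)*(-11 + v) = (-11 + v)*(-2 + v))
K(X) = -1 - X
(-29 + K(3)*(-20))*T((-3 + 4)²) = (-29 + (-1 - 1*3)*(-20))*(22 + ((-3 + 4)²)² - 13*(-3 + 4)²) = (-29 + (-1 - 3)*(-20))*(22 + (1²)² - 13*1²) = (-29 - 4*(-20))*(22 + 1² - 13*1) = (-29 + 80)*(22 + 1 - 13) = 51*10 = 510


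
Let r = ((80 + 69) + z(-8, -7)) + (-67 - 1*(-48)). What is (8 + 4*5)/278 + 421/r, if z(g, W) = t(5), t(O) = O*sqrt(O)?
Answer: 1568464/466345 - 421*sqrt(5)/3355 ≈ 3.0827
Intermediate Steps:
t(O) = O**(3/2)
z(g, W) = 5*sqrt(5) (z(g, W) = 5**(3/2) = 5*sqrt(5))
r = 130 + 5*sqrt(5) (r = ((80 + 69) + 5*sqrt(5)) + (-67 - 1*(-48)) = (149 + 5*sqrt(5)) + (-67 + 48) = (149 + 5*sqrt(5)) - 19 = 130 + 5*sqrt(5) ≈ 141.18)
(8 + 4*5)/278 + 421/r = (8 + 4*5)/278 + 421/(130 + 5*sqrt(5)) = (8 + 20)*(1/278) + 421/(130 + 5*sqrt(5)) = 28*(1/278) + 421/(130 + 5*sqrt(5)) = 14/139 + 421/(130 + 5*sqrt(5))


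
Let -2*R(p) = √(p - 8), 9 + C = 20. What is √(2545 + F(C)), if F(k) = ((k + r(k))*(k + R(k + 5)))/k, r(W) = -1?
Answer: √(309155 - 110*√2)/11 ≈ 50.534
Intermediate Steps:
C = 11 (C = -9 + 20 = 11)
R(p) = -√(-8 + p)/2 (R(p) = -√(p - 8)/2 = -√(-8 + p)/2)
F(k) = (-1 + k)*(k - √(-3 + k)/2)/k (F(k) = ((k - 1)*(k - √(-8 + (k + 5))/2))/k = ((-1 + k)*(k - √(-8 + (5 + k))/2))/k = ((-1 + k)*(k - √(-3 + k)/2))/k = (-1 + k)*(k - √(-3 + k)/2)/k)
√(2545 + F(C)) = √(2545 + (-1 + 11 - √(-3 + 11)/2 + (½)*√(-3 + 11)/11)) = √(2545 + (-1 + 11 - √2 + (½)*(1/11)*√8)) = √(2545 + (-1 + 11 - √2 + (½)*(1/11)*(2*√2))) = √(2545 + (-1 + 11 - √2 + √2/11)) = √(2545 + (10 - 10*√2/11)) = √(2555 - 10*√2/11)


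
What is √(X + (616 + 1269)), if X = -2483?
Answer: I*√598 ≈ 24.454*I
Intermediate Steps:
√(X + (616 + 1269)) = √(-2483 + (616 + 1269)) = √(-2483 + 1885) = √(-598) = I*√598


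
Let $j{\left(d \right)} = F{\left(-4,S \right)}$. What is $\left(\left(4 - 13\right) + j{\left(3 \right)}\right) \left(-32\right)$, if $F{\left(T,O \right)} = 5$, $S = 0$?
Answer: $128$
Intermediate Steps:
$j{\left(d \right)} = 5$
$\left(\left(4 - 13\right) + j{\left(3 \right)}\right) \left(-32\right) = \left(\left(4 - 13\right) + 5\right) \left(-32\right) = \left(-9 + 5\right) \left(-32\right) = \left(-4\right) \left(-32\right) = 128$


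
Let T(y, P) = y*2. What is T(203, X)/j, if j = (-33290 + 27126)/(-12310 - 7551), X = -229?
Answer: 4031783/3082 ≈ 1308.2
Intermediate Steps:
T(y, P) = 2*y
j = 6164/19861 (j = -6164/(-19861) = -6164*(-1/19861) = 6164/19861 ≈ 0.31036)
T(203, X)/j = (2*203)/(6164/19861) = 406*(19861/6164) = 4031783/3082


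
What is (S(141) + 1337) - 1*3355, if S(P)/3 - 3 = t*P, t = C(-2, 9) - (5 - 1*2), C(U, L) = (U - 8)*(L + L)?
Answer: -79418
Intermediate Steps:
C(U, L) = 2*L*(-8 + U) (C(U, L) = (-8 + U)*(2*L) = 2*L*(-8 + U))
t = -183 (t = 2*9*(-8 - 2) - (5 - 1*2) = 2*9*(-10) - (5 - 2) = -180 - 1*3 = -180 - 3 = -183)
S(P) = 9 - 549*P (S(P) = 9 + 3*(-183*P) = 9 - 549*P)
(S(141) + 1337) - 1*3355 = ((9 - 549*141) + 1337) - 1*3355 = ((9 - 77409) + 1337) - 3355 = (-77400 + 1337) - 3355 = -76063 - 3355 = -79418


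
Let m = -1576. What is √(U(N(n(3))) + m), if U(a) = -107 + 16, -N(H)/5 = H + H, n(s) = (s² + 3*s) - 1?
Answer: I*√1667 ≈ 40.829*I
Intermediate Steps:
n(s) = -1 + s² + 3*s
N(H) = -10*H (N(H) = -5*(H + H) = -10*H)
U(a) = -91
√(U(N(n(3))) + m) = √(-91 - 1576) = √(-1667) = I*√1667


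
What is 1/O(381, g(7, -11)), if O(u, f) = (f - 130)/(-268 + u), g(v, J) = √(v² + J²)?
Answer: -1469/1673 - 113*√170/16730 ≈ -0.96613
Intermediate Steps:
g(v, J) = √(J² + v²)
O(u, f) = (-130 + f)/(-268 + u)
1/O(381, g(7, -11)) = 1/((-130 + √((-11)² + 7²))/(-268 + 381)) = 1/((-130 + √(121 + 49))/113) = 1/((-130 + √170)/113) = 1/(-130/113 + √170/113)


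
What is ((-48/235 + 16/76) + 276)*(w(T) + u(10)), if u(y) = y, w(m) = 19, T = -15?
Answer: 35738672/4465 ≈ 8004.2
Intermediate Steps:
((-48/235 + 16/76) + 276)*(w(T) + u(10)) = ((-48/235 + 16/76) + 276)*(19 + 10) = ((-48*1/235 + 16*(1/76)) + 276)*29 = ((-48/235 + 4/19) + 276)*29 = (28/4465 + 276)*29 = (1232368/4465)*29 = 35738672/4465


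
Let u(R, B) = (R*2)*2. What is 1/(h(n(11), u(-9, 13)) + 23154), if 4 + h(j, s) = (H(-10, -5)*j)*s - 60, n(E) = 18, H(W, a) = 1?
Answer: 1/22442 ≈ 4.4559e-5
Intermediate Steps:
u(R, B) = 4*R (u(R, B) = (2*R)*2 = 4*R)
h(j, s) = -64 + j*s (h(j, s) = -4 + ((1*j)*s - 60) = -4 + (j*s - 60) = -4 + (-60 + j*s) = -64 + j*s)
1/(h(n(11), u(-9, 13)) + 23154) = 1/((-64 + 18*(4*(-9))) + 23154) = 1/((-64 + 18*(-36)) + 23154) = 1/((-64 - 648) + 23154) = 1/(-712 + 23154) = 1/22442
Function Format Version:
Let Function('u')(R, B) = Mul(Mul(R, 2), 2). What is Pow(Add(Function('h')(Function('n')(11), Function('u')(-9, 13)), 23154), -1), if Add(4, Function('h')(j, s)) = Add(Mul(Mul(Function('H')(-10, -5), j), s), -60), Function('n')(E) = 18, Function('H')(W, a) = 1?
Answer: Rational(1, 22442) ≈ 4.4559e-5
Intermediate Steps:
Function('u')(R, B) = Mul(4, R) (Function('u')(R, B) = Mul(Mul(2, R), 2) = Mul(4, R))
Function('h')(j, s) = Add(-64, Mul(j, s)) (Function('h')(j, s) = Add(-4, Add(Mul(Mul(1, j), s), -60)) = Add(-4, Add(Mul(j, s), -60)) = Add(-4, Add(-60, Mul(j, s))) = Add(-64, Mul(j, s)))
Pow(Add(Function('h')(Function('n')(11), Function('u')(-9, 13)), 23154), -1) = Pow(Add(Add(-64, Mul(18, Mul(4, -9))), 23154), -1) = Pow(Add(Add(-64, Mul(18, -36)), 23154), -1) = Pow(Add(Add(-64, -648), 23154), -1) = Pow(Add(-712, 23154), -1) = Pow(22442, -1) = Rational(1, 22442)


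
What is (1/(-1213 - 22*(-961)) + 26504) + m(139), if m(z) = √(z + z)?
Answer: 528198217/19929 + √278 ≈ 26521.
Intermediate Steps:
m(z) = √2*√z (m(z) = √(2*z) = √2*√z)
(1/(-1213 - 22*(-961)) + 26504) + m(139) = (1/(-1213 - 22*(-961)) + 26504) + √2*√139 = (1/(-1213 + 21142) + 26504) + √278 = (1/19929 + 26504) + √278 = 528198217/19929 + √278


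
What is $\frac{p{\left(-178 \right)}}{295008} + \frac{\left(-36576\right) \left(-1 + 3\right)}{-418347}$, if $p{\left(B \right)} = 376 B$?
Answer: $- \frac{44574325}{857053554} \approx -0.052009$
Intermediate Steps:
$\frac{p{\left(-178 \right)}}{295008} + \frac{\left(-36576\right) \left(-1 + 3\right)}{-418347} = \frac{376 \left(-178\right)}{295008} + \frac{\left(-36576\right) \left(-1 + 3\right)}{-418347} = \left(-66928\right) \frac{1}{295008} + \left(-36576\right) 2 \left(- \frac{1}{418347}\right) = - \frac{4183}{18438} - - \frac{8128}{46483} = - \frac{4183}{18438} + \frac{8128}{46483} = - \frac{44574325}{857053554}$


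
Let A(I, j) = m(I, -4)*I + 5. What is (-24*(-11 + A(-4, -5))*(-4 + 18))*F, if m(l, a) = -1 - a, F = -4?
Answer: -24192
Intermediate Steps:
A(I, j) = 5 + 3*I (A(I, j) = (-1 - 1*(-4))*I + 5 = (-1 + 4)*I + 5 = 3*I + 5 = 5 + 3*I)
(-24*(-11 + A(-4, -5))*(-4 + 18))*F = -24*(-11 + (5 + 3*(-4)))*(-4 + 18)*(-4) = -24*(-11 + (5 - 12))*14*(-4) = -24*(-11 - 7)*14*(-4) = -(-432)*14*(-4) = -24*(-252)*(-4) = 6048*(-4) = -24192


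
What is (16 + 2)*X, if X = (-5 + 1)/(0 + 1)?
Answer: -72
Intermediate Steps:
X = -4 (X = -4/1 = -4*1 = -4)
(16 + 2)*X = (16 + 2)*(-4) = 18*(-4) = -72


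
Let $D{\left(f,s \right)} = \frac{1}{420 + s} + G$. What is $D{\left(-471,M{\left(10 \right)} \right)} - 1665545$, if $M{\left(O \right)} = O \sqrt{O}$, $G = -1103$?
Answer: $- \frac{14616502939}{8770} - \frac{\sqrt{10}}{17540} \approx -1.6666 \cdot 10^{6}$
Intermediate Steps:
$M{\left(O \right)} = O^{\frac{3}{2}}$
$D{\left(f,s \right)} = -1103 + \frac{1}{420 + s}$ ($D{\left(f,s \right)} = \frac{1}{420 + s} - 1103 = -1103 + \frac{1}{420 + s}$)
$D{\left(-471,M{\left(10 \right)} \right)} - 1665545 = \frac{-463259 - 1103 \cdot 10^{\frac{3}{2}}}{420 + 10^{\frac{3}{2}}} - 1665545 = \frac{-463259 - 1103 \cdot 10 \sqrt{10}}{420 + 10 \sqrt{10}} - 1665545 = \frac{-463259 - 11030 \sqrt{10}}{420 + 10 \sqrt{10}} - 1665545 = -1665545 + \frac{-463259 - 11030 \sqrt{10}}{420 + 10 \sqrt{10}}$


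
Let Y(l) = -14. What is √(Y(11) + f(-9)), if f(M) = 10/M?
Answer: 2*I*√34/3 ≈ 3.8873*I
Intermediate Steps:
√(Y(11) + f(-9)) = √(-14 + 10/(-9)) = √(-14 + 10*(-⅑)) = √(-14 - 10/9) = √(-136/9) = 2*I*√34/3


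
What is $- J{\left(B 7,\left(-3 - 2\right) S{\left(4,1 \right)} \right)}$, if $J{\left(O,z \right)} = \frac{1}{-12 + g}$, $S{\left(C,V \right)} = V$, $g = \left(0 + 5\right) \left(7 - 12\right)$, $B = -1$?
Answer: $\frac{1}{37} \approx 0.027027$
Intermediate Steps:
$g = -25$ ($g = 5 \left(-5\right) = -25$)
$J{\left(O,z \right)} = - \frac{1}{37}$ ($J{\left(O,z \right)} = \frac{1}{-12 - 25} = \frac{1}{-37} = - \frac{1}{37}$)
$- J{\left(B 7,\left(-3 - 2\right) S{\left(4,1 \right)} \right)} = \left(-1\right) \left(- \frac{1}{37}\right) = \frac{1}{37}$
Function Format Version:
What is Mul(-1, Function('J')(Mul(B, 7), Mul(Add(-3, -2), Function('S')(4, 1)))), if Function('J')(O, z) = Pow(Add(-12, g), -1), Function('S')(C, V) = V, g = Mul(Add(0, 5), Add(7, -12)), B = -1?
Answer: Rational(1, 37) ≈ 0.027027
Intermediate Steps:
g = -25 (g = Mul(5, -5) = -25)
Function('J')(O, z) = Rational(-1, 37) (Function('J')(O, z) = Pow(Add(-12, -25), -1) = Pow(-37, -1) = Rational(-1, 37))
Mul(-1, Function('J')(Mul(B, 7), Mul(Add(-3, -2), Function('S')(4, 1)))) = Mul(-1, Rational(-1, 37)) = Rational(1, 37)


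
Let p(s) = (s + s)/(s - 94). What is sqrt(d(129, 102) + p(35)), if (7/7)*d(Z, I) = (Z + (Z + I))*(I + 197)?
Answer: sqrt(374690710)/59 ≈ 328.08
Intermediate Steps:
p(s) = 2*s/(-94 + s) (p(s) = (2*s)/(-94 + s) = 2*s/(-94 + s))
d(Z, I) = (197 + I)*(I + 2*Z) (d(Z, I) = (Z + (Z + I))*(I + 197) = (Z + (I + Z))*(197 + I) = (I + 2*Z)*(197 + I) = (197 + I)*(I + 2*Z))
sqrt(d(129, 102) + p(35)) = sqrt((102**2 + 197*102 + 394*129 + 2*102*129) + 2*35/(-94 + 35)) = sqrt((10404 + 20094 + 50826 + 26316) + 2*35/(-59)) = sqrt(107640 + 2*35*(-1/59)) = sqrt(107640 - 70/59) = sqrt(6350690/59) = sqrt(374690710)/59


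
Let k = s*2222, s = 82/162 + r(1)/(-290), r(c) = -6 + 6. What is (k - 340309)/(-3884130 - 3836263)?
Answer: 27473927/625351833 ≈ 0.043934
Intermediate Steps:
r(c) = 0
s = 41/81 (s = 82/162 + 0/(-290) = 82*(1/162) + 0*(-1/290) = 41/81 + 0 = 41/81 ≈ 0.50617)
k = 91102/81 (k = (41/81)*2222 = 91102/81 ≈ 1124.7)
(k - 340309)/(-3884130 - 3836263) = (91102/81 - 340309)/(-3884130 - 3836263) = -27473927/81/(-7720393) = -27473927/81*(-1/7720393) = 27473927/625351833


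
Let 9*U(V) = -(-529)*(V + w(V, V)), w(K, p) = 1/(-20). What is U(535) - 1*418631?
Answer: -69693809/180 ≈ -3.8719e+5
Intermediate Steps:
w(K, p) = -1/20
U(V) = -529/180 + 529*V/9 (U(V) = (-(-529)*(V - 1/20))/9 = (-(-529)*(-1/20 + V))/9 = (-(529/20 - 529*V))/9 = (-529/20 + 529*V)/9 = -529/180 + 529*V/9)
U(535) - 1*418631 = (-529/180 + (529/9)*535) - 1*418631 = (-529/180 + 283015/9) - 418631 = 5659771/180 - 418631 = -69693809/180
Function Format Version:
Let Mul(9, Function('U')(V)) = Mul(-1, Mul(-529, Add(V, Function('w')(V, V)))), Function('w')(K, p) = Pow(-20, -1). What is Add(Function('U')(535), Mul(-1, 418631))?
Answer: Rational(-69693809, 180) ≈ -3.8719e+5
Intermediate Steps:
Function('w')(K, p) = Rational(-1, 20)
Function('U')(V) = Add(Rational(-529, 180), Mul(Rational(529, 9), V)) (Function('U')(V) = Mul(Rational(1, 9), Mul(-1, Mul(-529, Add(V, Rational(-1, 20))))) = Mul(Rational(1, 9), Mul(-1, Mul(-529, Add(Rational(-1, 20), V)))) = Mul(Rational(1, 9), Mul(-1, Add(Rational(529, 20), Mul(-529, V)))) = Mul(Rational(1, 9), Add(Rational(-529, 20), Mul(529, V))) = Add(Rational(-529, 180), Mul(Rational(529, 9), V)))
Add(Function('U')(535), Mul(-1, 418631)) = Add(Add(Rational(-529, 180), Mul(Rational(529, 9), 535)), Mul(-1, 418631)) = Add(Add(Rational(-529, 180), Rational(283015, 9)), -418631) = Add(Rational(5659771, 180), -418631) = Rational(-69693809, 180)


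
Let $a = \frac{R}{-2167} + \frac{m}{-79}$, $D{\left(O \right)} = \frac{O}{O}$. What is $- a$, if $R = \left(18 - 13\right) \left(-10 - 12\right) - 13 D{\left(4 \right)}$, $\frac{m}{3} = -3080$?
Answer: $- \frac{20032797}{171193} \approx -117.02$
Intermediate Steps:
$D{\left(O \right)} = 1$
$m = -9240$ ($m = 3 \left(-3080\right) = -9240$)
$R = -123$ ($R = \left(18 - 13\right) \left(-10 - 12\right) - 13 = 5 \left(-22\right) - 13 = -110 - 13 = -123$)
$a = \frac{20032797}{171193}$ ($a = - \frac{123}{-2167} - \frac{9240}{-79} = \left(-123\right) \left(- \frac{1}{2167}\right) - - \frac{9240}{79} = \frac{123}{2167} + \frac{9240}{79} = \frac{20032797}{171193} \approx 117.02$)
$- a = \left(-1\right) \frac{20032797}{171193} = - \frac{20032797}{171193}$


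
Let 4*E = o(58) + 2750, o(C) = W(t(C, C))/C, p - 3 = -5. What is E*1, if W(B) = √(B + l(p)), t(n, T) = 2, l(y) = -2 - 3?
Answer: 1375/2 + I*√3/232 ≈ 687.5 + 0.0074657*I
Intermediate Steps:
p = -2 (p = 3 - 5 = -2)
l(y) = -5
W(B) = √(-5 + B) (W(B) = √(B - 5) = √(-5 + B))
o(C) = I*√3/C (o(C) = √(-5 + 2)/C = √(-3)/C = (I*√3)/C = I*√3/C)
E = 1375/2 + I*√3/232 (E = (I*√3/58 + 2750)/4 = (2750 + I*√3/58)/4 = 1375/2 + I*√3/232 ≈ 687.5 + 0.0074657*I)
E*1 = (1375/2 + I*√3/232)*1 = 1375/2 + I*√3/232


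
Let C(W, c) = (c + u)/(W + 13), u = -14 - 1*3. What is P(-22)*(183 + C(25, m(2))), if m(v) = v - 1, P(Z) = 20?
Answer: 69380/19 ≈ 3651.6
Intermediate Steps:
u = -17 (u = -14 - 3 = -17)
m(v) = -1 + v
C(W, c) = (-17 + c)/(13 + W) (C(W, c) = (c - 17)/(W + 13) = (-17 + c)/(13 + W))
P(-22)*(183 + C(25, m(2))) = 20*(183 + (-17 + (-1 + 2))/(13 + 25)) = 20*(183 + (-17 + 1)/38) = 20*(183 + (1/38)*(-16)) = 20*(183 - 8/19) = 20*(3469/19) = 69380/19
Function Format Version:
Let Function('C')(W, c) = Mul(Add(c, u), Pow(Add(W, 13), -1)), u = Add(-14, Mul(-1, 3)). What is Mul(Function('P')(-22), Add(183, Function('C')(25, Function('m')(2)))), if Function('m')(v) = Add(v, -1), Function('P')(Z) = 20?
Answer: Rational(69380, 19) ≈ 3651.6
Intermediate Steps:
u = -17 (u = Add(-14, -3) = -17)
Function('m')(v) = Add(-1, v)
Function('C')(W, c) = Mul(Pow(Add(13, W), -1), Add(-17, c)) (Function('C')(W, c) = Mul(Add(c, -17), Pow(Add(W, 13), -1)) = Mul(Add(-17, c), Pow(Add(13, W), -1)) = Mul(Pow(Add(13, W), -1), Add(-17, c)))
Mul(Function('P')(-22), Add(183, Function('C')(25, Function('m')(2)))) = Mul(20, Add(183, Mul(Pow(Add(13, 25), -1), Add(-17, Add(-1, 2))))) = Mul(20, Add(183, Mul(Pow(38, -1), Add(-17, 1)))) = Mul(20, Add(183, Mul(Rational(1, 38), -16))) = Mul(20, Add(183, Rational(-8, 19))) = Mul(20, Rational(3469, 19)) = Rational(69380, 19)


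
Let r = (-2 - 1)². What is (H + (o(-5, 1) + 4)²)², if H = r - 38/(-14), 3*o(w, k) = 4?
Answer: 6400900/3969 ≈ 1612.7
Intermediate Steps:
o(w, k) = 4/3 (o(w, k) = (⅓)*4 = 4/3)
r = 9 (r = (-3)² = 9)
H = 82/7 (H = 9 - 38/(-14) = 9 - 38*(-1/14) = 9 + 19/7 = 82/7 ≈ 11.714)
(H + (o(-5, 1) + 4)²)² = (82/7 + (4/3 + 4)²)² = (82/7 + (16/3)²)² = (82/7 + 256/9)² = (2530/63)² = 6400900/3969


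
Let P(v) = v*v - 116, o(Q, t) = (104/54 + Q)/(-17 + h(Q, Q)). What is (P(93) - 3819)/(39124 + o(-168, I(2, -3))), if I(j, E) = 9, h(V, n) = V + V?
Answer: 22464567/186447664 ≈ 0.12049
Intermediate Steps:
h(V, n) = 2*V
o(Q, t) = (52/27 + Q)/(-17 + 2*Q) (o(Q, t) = (104/54 + Q)/(-17 + 2*Q) = (104*(1/54) + Q)/(-17 + 2*Q) = (52/27 + Q)/(-17 + 2*Q))
P(v) = -116 + v² (P(v) = v² - 116 = -116 + v²)
(P(93) - 3819)/(39124 + o(-168, I(2, -3))) = ((-116 + 93²) - 3819)/(39124 + (52 + 27*(-168))/(27*(-17 + 2*(-168)))) = ((-116 + 8649) - 3819)/(39124 + (52 - 4536)/(27*(-17 - 336))) = (8533 - 3819)/(39124 + (1/27)*(-4484)/(-353)) = 4714/(39124 + (1/27)*(-1/353)*(-4484)) = 4714/(39124 + 4484/9531) = 4714/(372895328/9531) = 4714*(9531/372895328) = 22464567/186447664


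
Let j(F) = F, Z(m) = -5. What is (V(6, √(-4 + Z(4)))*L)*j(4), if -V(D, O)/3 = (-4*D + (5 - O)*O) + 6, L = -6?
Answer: -648 + 1080*I ≈ -648.0 + 1080.0*I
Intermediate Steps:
V(D, O) = -18 + 12*D - 3*O*(5 - O) (V(D, O) = -3*((-4*D + (5 - O)*O) + 6) = -3*((-4*D + O*(5 - O)) + 6) = -3*(6 - 4*D + O*(5 - O)) = -18 + 12*D - 3*O*(5 - O))
(V(6, √(-4 + Z(4)))*L)*j(4) = ((-18 - 15*√(-4 - 5) + 3*(√(-4 - 5))² + 12*6)*(-6))*4 = ((-18 - 45*I + 3*(√(-9))² + 72)*(-6))*4 = ((-18 - 45*I + 3*(3*I)² + 72)*(-6))*4 = ((-18 - 45*I + 3*(-9) + 72)*(-6))*4 = ((-18 - 45*I - 27 + 72)*(-6))*4 = ((27 - 45*I)*(-6))*4 = (-162 + 270*I)*4 = -648 + 1080*I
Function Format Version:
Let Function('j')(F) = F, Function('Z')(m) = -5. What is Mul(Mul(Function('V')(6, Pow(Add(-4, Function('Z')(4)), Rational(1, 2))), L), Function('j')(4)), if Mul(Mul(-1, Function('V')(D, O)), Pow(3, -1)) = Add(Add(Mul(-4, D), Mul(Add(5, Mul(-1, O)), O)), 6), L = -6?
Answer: Add(-648, Mul(1080, I)) ≈ Add(-648.00, Mul(1080.0, I))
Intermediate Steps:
Function('V')(D, O) = Add(-18, Mul(12, D), Mul(-3, O, Add(5, Mul(-1, O)))) (Function('V')(D, O) = Mul(-3, Add(Add(Mul(-4, D), Mul(Add(5, Mul(-1, O)), O)), 6)) = Mul(-3, Add(Add(Mul(-4, D), Mul(O, Add(5, Mul(-1, O)))), 6)) = Mul(-3, Add(6, Mul(-4, D), Mul(O, Add(5, Mul(-1, O))))) = Add(-18, Mul(12, D), Mul(-3, O, Add(5, Mul(-1, O)))))
Mul(Mul(Function('V')(6, Pow(Add(-4, Function('Z')(4)), Rational(1, 2))), L), Function('j')(4)) = Mul(Mul(Add(-18, Mul(-15, Pow(Add(-4, -5), Rational(1, 2))), Mul(3, Pow(Pow(Add(-4, -5), Rational(1, 2)), 2)), Mul(12, 6)), -6), 4) = Mul(Mul(Add(-18, Mul(-15, Pow(-9, Rational(1, 2))), Mul(3, Pow(Pow(-9, Rational(1, 2)), 2)), 72), -6), 4) = Mul(Mul(Add(-18, Mul(-15, Mul(3, I)), Mul(3, Pow(Mul(3, I), 2)), 72), -6), 4) = Mul(Mul(Add(-18, Mul(-45, I), Mul(3, -9), 72), -6), 4) = Mul(Mul(Add(-18, Mul(-45, I), -27, 72), -6), 4) = Mul(Mul(Add(27, Mul(-45, I)), -6), 4) = Mul(Add(-162, Mul(270, I)), 4) = Add(-648, Mul(1080, I))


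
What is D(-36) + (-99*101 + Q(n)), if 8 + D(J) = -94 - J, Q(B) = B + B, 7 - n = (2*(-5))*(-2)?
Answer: -10091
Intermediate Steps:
n = -13 (n = 7 - 2*(-5)*(-2) = 7 - (-10)*(-2) = 7 - 1*20 = 7 - 20 = -13)
Q(B) = 2*B
D(J) = -102 - J (D(J) = -8 + (-94 - J) = -102 - J)
D(-36) + (-99*101 + Q(n)) = (-102 - 1*(-36)) + (-99*101 + 2*(-13)) = (-102 + 36) + (-9999 - 26) = -66 - 10025 = -10091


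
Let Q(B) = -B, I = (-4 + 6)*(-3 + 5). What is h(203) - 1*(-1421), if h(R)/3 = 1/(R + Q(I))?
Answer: 282782/199 ≈ 1421.0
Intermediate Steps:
I = 4 (I = 2*2 = 4)
h(R) = 3/(-4 + R) (h(R) = 3/(R - 1*4) = 3/(R - 4) = 3/(-4 + R))
h(203) - 1*(-1421) = 3/(-4 + 203) - 1*(-1421) = 3/199 + 1421 = 282782/199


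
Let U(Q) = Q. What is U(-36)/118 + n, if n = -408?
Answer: -24090/59 ≈ -408.31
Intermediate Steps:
U(-36)/118 + n = -36/118 - 408 = -36*1/118 - 408 = -18/59 - 408 = -24090/59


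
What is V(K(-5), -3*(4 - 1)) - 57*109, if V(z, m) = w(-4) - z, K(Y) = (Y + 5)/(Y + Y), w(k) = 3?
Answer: -6210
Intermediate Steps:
K(Y) = (5 + Y)/(2*Y) (K(Y) = (5 + Y)/((2*Y)) = (5 + Y)*(1/(2*Y)) = (5 + Y)/(2*Y))
V(z, m) = 3 - z
V(K(-5), -3*(4 - 1)) - 57*109 = (3 - (5 - 5)/(2*(-5))) - 57*109 = (3 - (-1)*0/(2*5)) - 6213 = (3 - 1*0) - 6213 = (3 + 0) - 6213 = 3 - 6213 = -6210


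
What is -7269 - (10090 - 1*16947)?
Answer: -412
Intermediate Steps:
-7269 - (10090 - 1*16947) = -7269 - (10090 - 16947) = -7269 - 1*(-6857) = -7269 + 6857 = -412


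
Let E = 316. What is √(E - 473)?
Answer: I*√157 ≈ 12.53*I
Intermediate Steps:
√(E - 473) = √(316 - 473) = √(-157) = I*√157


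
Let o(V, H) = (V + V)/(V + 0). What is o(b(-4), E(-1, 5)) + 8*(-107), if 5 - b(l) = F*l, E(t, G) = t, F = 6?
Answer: -854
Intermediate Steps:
b(l) = 5 - 6*l
o(V, H) = 2 (o(V, H) = (2*V)/V = 2)
o(b(-4), E(-1, 5)) + 8*(-107) = 2 + 8*(-107) = 2 - 856 = -854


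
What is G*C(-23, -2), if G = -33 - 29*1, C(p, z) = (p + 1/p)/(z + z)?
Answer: -8215/23 ≈ -357.17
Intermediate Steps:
C(p, z) = (p + 1/p)/(2*z) (C(p, z) = (p + 1/p)/((2*z)) = (p + 1/p)*(1/(2*z)) = (p + 1/p)/(2*z))
G = -62 (G = -33 - 29 = -62)
G*C(-23, -2) = -31*(1 + (-23)²)/((-23)*(-2)) = -31*(-1)*(-1)*(1 + 529)/(23*2) = -31*(-1)*(-1)*530/(23*2) = -62*265/46 = -8215/23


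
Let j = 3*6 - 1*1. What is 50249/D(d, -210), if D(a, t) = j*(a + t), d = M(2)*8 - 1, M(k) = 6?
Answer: -50249/2771 ≈ -18.134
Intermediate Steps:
j = 17 (j = 18 - 1 = 17)
d = 47 (d = 6*8 - 1 = 48 - 1 = 47)
D(a, t) = 17*a + 17*t (D(a, t) = 17*(a + t) = 17*a + 17*t)
50249/D(d, -210) = 50249/(17*47 + 17*(-210)) = 50249/(799 - 3570) = 50249/(-2771) = 50249*(-1/2771) = -50249/2771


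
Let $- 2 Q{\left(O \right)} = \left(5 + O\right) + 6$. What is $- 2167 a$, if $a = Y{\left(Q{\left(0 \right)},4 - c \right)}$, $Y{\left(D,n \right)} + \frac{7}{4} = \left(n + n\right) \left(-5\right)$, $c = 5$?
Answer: $- \frac{71511}{4} \approx -17878.0$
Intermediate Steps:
$Q{\left(O \right)} = - \frac{11}{2} - \frac{O}{2}$ ($Q{\left(O \right)} = - \frac{\left(5 + O\right) + 6}{2} = - \frac{11 + O}{2} = - \frac{11}{2} - \frac{O}{2}$)
$Y{\left(D,n \right)} = - \frac{7}{4} - 10 n$ ($Y{\left(D,n \right)} = - \frac{7}{4} + \left(n + n\right) \left(-5\right) = - \frac{7}{4} + 2 n \left(-5\right) = - \frac{7}{4} - 10 n$)
$a = \frac{33}{4}$ ($a = - \frac{7}{4} - 10 \left(4 - 5\right) = - \frac{7}{4} - -10 = - \frac{7}{4} + 10 = \frac{33}{4} \approx 8.25$)
$- 2167 a = \left(-2167\right) \frac{33}{4} = - \frac{71511}{4}$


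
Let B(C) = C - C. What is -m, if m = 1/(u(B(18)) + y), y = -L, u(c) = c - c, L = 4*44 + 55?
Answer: 1/231 ≈ 0.0043290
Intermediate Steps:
B(C) = 0
L = 231 (L = 176 + 55 = 231)
u(c) = 0
y = -231 (y = -1*231 = -231)
m = -1/231 (m = 1/(0 - 231) = 1/(-231) = -1/231 ≈ -0.0043290)
-m = -1*(-1/231) = 1/231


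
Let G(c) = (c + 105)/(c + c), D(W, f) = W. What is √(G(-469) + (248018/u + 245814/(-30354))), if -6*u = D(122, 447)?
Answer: I*√5217803124015157403/20676133 ≈ 110.48*I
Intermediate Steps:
u = -61/3 (u = -⅙*122 = -61/3 ≈ -20.333)
G(c) = (105 + c)/(2*c) (G(c) = (105 + c)/((2*c)) = (105 + c)*(1/(2*c)) = (105 + c)/(2*c))
√(G(-469) + (248018/u + 245814/(-30354))) = √((½)*(105 - 469)/(-469) + (248018/(-61/3) + 245814/(-30354))) = √((½)*(-1/469)*(-364) + (248018*(-3/61) + 245814*(-1/30354))) = √(26/67 + (-744054/61 - 40969/5059)) = √(26/67 - 3766668295/308599) = √(-252358752191/20676133) = I*√5217803124015157403/20676133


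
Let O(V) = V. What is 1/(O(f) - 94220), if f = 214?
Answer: -1/94006 ≈ -1.0638e-5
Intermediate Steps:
1/(O(f) - 94220) = 1/(214 - 94220) = 1/(-94006) = -1/94006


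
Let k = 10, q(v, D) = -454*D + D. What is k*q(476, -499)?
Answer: 2260470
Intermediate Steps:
q(v, D) = -453*D
k*q(476, -499) = 10*(-453*(-499)) = 10*226047 = 2260470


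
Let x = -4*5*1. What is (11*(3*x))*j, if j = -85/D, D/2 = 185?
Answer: 5610/37 ≈ 151.62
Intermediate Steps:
D = 370 (D = 2*185 = 370)
x = -20 (x = -20*1 = -20)
j = -17/74 (j = -85/370 = -85*1/370 = -17/74 ≈ -0.22973)
(11*(3*x))*j = (11*(3*(-20)))*(-17/74) = (11*(-60))*(-17/74) = -660*(-17/74) = 5610/37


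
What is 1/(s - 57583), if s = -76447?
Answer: -1/134030 ≈ -7.4610e-6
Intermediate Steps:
1/(s - 57583) = 1/(-76447 - 57583) = 1/(-134030) = -1/134030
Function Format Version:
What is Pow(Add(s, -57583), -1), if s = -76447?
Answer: Rational(-1, 134030) ≈ -7.4610e-6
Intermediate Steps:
Pow(Add(s, -57583), -1) = Pow(Add(-76447, -57583), -1) = Pow(-134030, -1) = Rational(-1, 134030)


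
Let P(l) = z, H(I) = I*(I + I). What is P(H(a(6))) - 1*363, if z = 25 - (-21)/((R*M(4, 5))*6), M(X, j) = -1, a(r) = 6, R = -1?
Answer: -669/2 ≈ -334.50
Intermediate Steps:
H(I) = 2*I**2 (H(I) = I*(2*I) = 2*I**2)
z = 57/2 (z = 25 - (-21)/(-1*(-1)*6) = 25 - (-21)/(1*6) = 25 - (-21)/6 = 25 - 1*(-7/2) = 25 + 7/2 = 57/2 ≈ 28.500)
P(l) = 57/2
P(H(a(6))) - 1*363 = 57/2 - 1*363 = 57/2 - 363 = -669/2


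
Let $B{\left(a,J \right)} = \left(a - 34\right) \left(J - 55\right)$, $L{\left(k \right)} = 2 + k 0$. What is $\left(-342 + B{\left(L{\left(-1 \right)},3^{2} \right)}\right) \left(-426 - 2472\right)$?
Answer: $-3274740$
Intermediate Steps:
$L{\left(k \right)} = 2$ ($L{\left(k \right)} = 2 + 0 = 2$)
$B{\left(a,J \right)} = \left(-55 + J\right) \left(-34 + a\right)$ ($B{\left(a,J \right)} = \left(-34 + a\right) \left(-55 + J\right) = \left(-55 + J\right) \left(-34 + a\right)$)
$\left(-342 + B{\left(L{\left(-1 \right)},3^{2} \right)}\right) \left(-426 - 2472\right) = \left(-342 + \left(1870 - 110 - 34 \cdot 3^{2} + 3^{2} \cdot 2\right)\right) \left(-426 - 2472\right) = \left(-342 + \left(1870 - 110 - 306 + 9 \cdot 2\right)\right) \left(-2898\right) = \left(-342 + \left(1870 - 110 - 306 + 18\right)\right) \left(-2898\right) = \left(-342 + 1472\right) \left(-2898\right) = 1130 \left(-2898\right) = -3274740$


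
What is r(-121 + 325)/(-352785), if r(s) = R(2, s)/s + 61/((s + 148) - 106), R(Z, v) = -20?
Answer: -209/491782290 ≈ -4.2498e-7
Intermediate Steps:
r(s) = -20/s + 61/(42 + s) (r(s) = -20/s + 61/((s + 148) - 106) = -20/s + 61/((148 + s) - 106) = -20/s + 61/(42 + s))
r(-121 + 325)/(-352785) = ((-840 + 41*(-121 + 325))/((-121 + 325)*(42 + (-121 + 325))))/(-352785) = ((-840 + 41*204)/(204*(42 + 204)))*(-1/352785) = ((1/204)*(-840 + 8364)/246)*(-1/352785) = ((1/204)*(1/246)*7524)*(-1/352785) = (209/1394)*(-1/352785) = -209/491782290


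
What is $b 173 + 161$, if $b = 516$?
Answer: $89429$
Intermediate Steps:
$b 173 + 161 = 516 \cdot 173 + 161 = 89268 + 161 = 89429$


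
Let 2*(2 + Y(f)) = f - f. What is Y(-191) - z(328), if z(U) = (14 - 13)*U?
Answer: -330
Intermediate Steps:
z(U) = U (z(U) = 1*U = U)
Y(f) = -2 (Y(f) = -2 + (f - f)/2 = -2 + (1/2)*0 = -2 + 0 = -2)
Y(-191) - z(328) = -2 - 1*328 = -2 - 328 = -330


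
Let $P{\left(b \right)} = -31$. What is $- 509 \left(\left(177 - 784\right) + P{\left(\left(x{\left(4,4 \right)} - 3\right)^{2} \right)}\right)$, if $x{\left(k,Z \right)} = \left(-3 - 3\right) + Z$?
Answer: $324742$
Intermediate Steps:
$x{\left(k,Z \right)} = -6 + Z$
$- 509 \left(\left(177 - 784\right) + P{\left(\left(x{\left(4,4 \right)} - 3\right)^{2} \right)}\right) = - 509 \left(\left(177 - 784\right) - 31\right) = - 509 \left(-607 - 31\right) = \left(-509\right) \left(-638\right) = 324742$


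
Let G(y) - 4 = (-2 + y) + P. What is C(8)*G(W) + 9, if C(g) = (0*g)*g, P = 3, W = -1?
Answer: 9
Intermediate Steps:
G(y) = 5 + y (G(y) = 4 + ((-2 + y) + 3) = 4 + (1 + y) = 5 + y)
C(g) = 0 (C(g) = 0*g = 0)
C(8)*G(W) + 9 = 0*(5 - 1) + 9 = 0*4 + 9 = 0 + 9 = 9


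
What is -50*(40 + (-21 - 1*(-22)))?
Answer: -2050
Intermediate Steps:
-50*(40 + (-21 - 1*(-22))) = -50*(40 + (-21 + 22)) = -50*(40 + 1) = -50*41 = -2050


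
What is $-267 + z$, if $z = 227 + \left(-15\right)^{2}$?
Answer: $185$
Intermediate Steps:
$z = 452$ ($z = 227 + 225 = 452$)
$-267 + z = -267 + 452 = 185$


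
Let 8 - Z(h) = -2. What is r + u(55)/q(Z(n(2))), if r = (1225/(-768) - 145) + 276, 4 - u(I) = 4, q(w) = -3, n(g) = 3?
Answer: 99383/768 ≈ 129.41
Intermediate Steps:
Z(h) = 10 (Z(h) = 8 - 1*(-2) = 8 + 2 = 10)
u(I) = 0 (u(I) = 4 - 1*4 = 4 - 4 = 0)
r = 99383/768 (r = (1225*(-1/768) - 145) + 276 = (-1225/768 - 145) + 276 = -112585/768 + 276 = 99383/768 ≈ 129.41)
r + u(55)/q(Z(n(2))) = 99383/768 + 0/(-3) = 99383/768 + 0*(-⅓) = 99383/768 + 0 = 99383/768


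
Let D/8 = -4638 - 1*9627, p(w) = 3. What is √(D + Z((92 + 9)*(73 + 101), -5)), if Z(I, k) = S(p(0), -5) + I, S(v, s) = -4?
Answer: 5*I*√3862 ≈ 310.73*I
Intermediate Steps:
D = -114120 (D = 8*(-4638 - 1*9627) = 8*(-4638 - 9627) = 8*(-14265) = -114120)
Z(I, k) = -4 + I
√(D + Z((92 + 9)*(73 + 101), -5)) = √(-114120 + (-4 + (92 + 9)*(73 + 101))) = √(-114120 + (-4 + 101*174)) = √(-114120 + (-4 + 17574)) = √(-114120 + 17570) = √(-96550) = 5*I*√3862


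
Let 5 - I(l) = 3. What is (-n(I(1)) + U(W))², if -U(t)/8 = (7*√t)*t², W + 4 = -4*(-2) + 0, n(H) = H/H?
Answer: 3214849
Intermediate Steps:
I(l) = 2 (I(l) = 5 - 1*3 = 5 - 3 = 2)
n(H) = 1
W = 4 (W = -4 + (-4*(-2) + 0) = -4 + (8 + 0) = -4 + 8 = 4)
U(t) = -56*t^(5/2) (U(t) = -8*7*√t*t² = -56*t^(5/2))
(-n(I(1)) + U(W))² = (-1*1 - 56*4^(5/2))² = (-1 - 56*32)² = (-1 - 1792)² = (-1793)² = 3214849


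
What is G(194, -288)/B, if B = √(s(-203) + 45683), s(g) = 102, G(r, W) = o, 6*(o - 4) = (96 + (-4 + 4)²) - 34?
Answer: 43*√45785/137355 ≈ 0.066986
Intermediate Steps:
o = 43/3 (o = 4 + ((96 + (-4 + 4)²) - 34)/6 = 4 + ((96 + 0²) - 34)/6 = 4 + ((96 + 0) - 34)/6 = 4 + (96 - 34)/6 = 4 + (⅙)*62 = 4 + 31/3 = 43/3 ≈ 14.333)
G(r, W) = 43/3
B = √45785 (B = √(102 + 45683) = √45785 ≈ 213.97)
G(194, -288)/B = 43/(3*(√45785)) = 43*(√45785/45785)/3 = 43*√45785/137355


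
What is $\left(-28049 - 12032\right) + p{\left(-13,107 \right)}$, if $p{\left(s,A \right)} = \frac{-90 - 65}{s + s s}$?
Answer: $- \frac{6252791}{156} \approx -40082.0$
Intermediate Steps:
$p{\left(s,A \right)} = - \frac{155}{s + s^{2}}$
$\left(-28049 - 12032\right) + p{\left(-13,107 \right)} = \left(-28049 - 12032\right) - \frac{155}{\left(-13\right) \left(1 - 13\right)} = -40081 - - \frac{155}{13 \left(-12\right)} = -40081 - \left(- \frac{155}{13}\right) \left(- \frac{1}{12}\right) = -40081 - \frac{155}{156} = - \frac{6252791}{156}$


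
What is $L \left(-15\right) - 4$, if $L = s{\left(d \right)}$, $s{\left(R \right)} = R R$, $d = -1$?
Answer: $-19$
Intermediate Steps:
$s{\left(R \right)} = R^{2}$
$L = 1$ ($L = \left(-1\right)^{2} = 1$)
$L \left(-15\right) - 4 = 1 \left(-15\right) - 4 = -15 - 4 = -19$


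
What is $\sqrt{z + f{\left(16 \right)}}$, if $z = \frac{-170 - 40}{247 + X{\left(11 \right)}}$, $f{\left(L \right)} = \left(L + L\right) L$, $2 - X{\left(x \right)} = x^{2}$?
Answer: $\frac{\sqrt{32663}}{8} \approx 22.591$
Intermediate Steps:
$X{\left(x \right)} = 2 - x^{2}$
$f{\left(L \right)} = 2 L^{2}$ ($f{\left(L \right)} = 2 L L = 2 L^{2}$)
$z = - \frac{105}{64}$ ($z = \frac{-170 - 40}{247 + \left(2 - 11^{2}\right)} = - \frac{210}{247 + \left(2 - 121\right)} = - \frac{210}{247 - 119} = - \frac{210}{128} = \left(-210\right) \frac{1}{128} = - \frac{105}{64} \approx -1.6406$)
$\sqrt{z + f{\left(16 \right)}} = \sqrt{- \frac{105}{64} + 2 \cdot 16^{2}} = \sqrt{- \frac{105}{64} + 2 \cdot 256} = \sqrt{- \frac{105}{64} + 512} = \sqrt{\frac{32663}{64}} = \frac{\sqrt{32663}}{8}$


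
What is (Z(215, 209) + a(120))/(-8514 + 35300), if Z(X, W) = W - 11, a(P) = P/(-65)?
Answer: 1275/174109 ≈ 0.0073230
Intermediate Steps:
a(P) = -P/65 (a(P) = P*(-1/65) = -P/65)
Z(X, W) = -11 + W
(Z(215, 209) + a(120))/(-8514 + 35300) = ((-11 + 209) - 1/65*120)/(-8514 + 35300) = (198 - 24/13)/26786 = (2550/13)*(1/26786) = 1275/174109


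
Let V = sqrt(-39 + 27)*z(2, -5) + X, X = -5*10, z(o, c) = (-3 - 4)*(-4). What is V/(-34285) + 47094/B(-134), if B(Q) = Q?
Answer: -161461109/459419 - 56*I*sqrt(3)/34285 ≈ -351.45 - 0.0028291*I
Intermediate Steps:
z(o, c) = 28 (z(o, c) = -7*(-4) = 28)
X = -50
V = -50 + 56*I*sqrt(3) (V = sqrt(-39 + 27)*28 - 50 = sqrt(-12)*28 - 50 = (2*I*sqrt(3))*28 - 50 = 56*I*sqrt(3) - 50 = -50 + 56*I*sqrt(3) ≈ -50.0 + 96.995*I)
V/(-34285) + 47094/B(-134) = (-50 + 56*I*sqrt(3))/(-34285) + 47094/(-134) = (-50 + 56*I*sqrt(3))*(-1/34285) + 47094*(-1/134) = (10/6857 - 56*I*sqrt(3)/34285) - 23547/67 = -161461109/459419 - 56*I*sqrt(3)/34285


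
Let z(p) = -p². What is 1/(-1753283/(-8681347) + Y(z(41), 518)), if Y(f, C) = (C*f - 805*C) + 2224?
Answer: -8681347/11160078167545 ≈ -7.7789e-7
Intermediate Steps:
Y(f, C) = 2224 - 805*C + C*f (Y(f, C) = (-805*C + C*f) + 2224 = 2224 - 805*C + C*f)
1/(-1753283/(-8681347) + Y(z(41), 518)) = 1/(-1753283/(-8681347) + (2224 - 805*518 + 518*(-1*41²))) = 1/(-1753283*(-1/8681347) + (2224 - 416990 + 518*(-1*1681))) = 1/(1753283/8681347 + (2224 - 416990 + 518*(-1681))) = 1/(1753283/8681347 + (2224 - 416990 - 870758)) = 1/(1753283/8681347 - 1285524) = 1/(-11160078167545/8681347) = -8681347/11160078167545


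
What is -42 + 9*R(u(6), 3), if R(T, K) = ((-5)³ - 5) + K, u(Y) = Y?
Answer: -1185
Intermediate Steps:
R(T, K) = -130 + K (R(T, K) = (-125 - 5) + K = -130 + K)
-42 + 9*R(u(6), 3) = -42 + 9*(-130 + 3) = -42 + 9*(-127) = -42 - 1143 = -1185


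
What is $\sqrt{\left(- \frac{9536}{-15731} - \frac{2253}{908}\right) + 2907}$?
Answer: $\frac{\sqrt{148179859505803597}}{7141874} \approx 53.899$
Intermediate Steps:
$\sqrt{\left(- \frac{9536}{-15731} - \frac{2253}{908}\right) + 2907} = \sqrt{\left(\left(-9536\right) \left(- \frac{1}{15731}\right) - \frac{2253}{908}\right) + 2907} = \sqrt{\left(\frac{9536}{15731} - \frac{2253}{908}\right) + 2907} = \sqrt{- \frac{26783255}{14283748} + 2907} = \sqrt{\frac{41496072181}{14283748}} = \frac{\sqrt{148179859505803597}}{7141874}$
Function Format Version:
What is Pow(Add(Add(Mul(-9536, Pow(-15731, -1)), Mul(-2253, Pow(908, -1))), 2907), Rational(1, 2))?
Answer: Mul(Rational(1, 7141874), Pow(148179859505803597, Rational(1, 2))) ≈ 53.899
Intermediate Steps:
Pow(Add(Add(Mul(-9536, Pow(-15731, -1)), Mul(-2253, Pow(908, -1))), 2907), Rational(1, 2)) = Pow(Add(Add(Mul(-9536, Rational(-1, 15731)), Mul(-2253, Rational(1, 908))), 2907), Rational(1, 2)) = Pow(Add(Add(Rational(9536, 15731), Rational(-2253, 908)), 2907), Rational(1, 2)) = Pow(Add(Rational(-26783255, 14283748), 2907), Rational(1, 2)) = Pow(Rational(41496072181, 14283748), Rational(1, 2)) = Mul(Rational(1, 7141874), Pow(148179859505803597, Rational(1, 2)))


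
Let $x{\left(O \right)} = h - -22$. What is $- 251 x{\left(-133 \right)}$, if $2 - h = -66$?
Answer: $-22590$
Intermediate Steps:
$h = 68$ ($h = 2 - -66 = 2 + 66 = 68$)
$x{\left(O \right)} = 90$ ($x{\left(O \right)} = 68 - -22 = 68 + 22 = 90$)
$- 251 x{\left(-133 \right)} = \left(-251\right) 90 = -22590$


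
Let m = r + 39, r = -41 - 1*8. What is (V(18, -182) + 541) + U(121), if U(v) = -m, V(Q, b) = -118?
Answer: 433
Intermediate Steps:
r = -49 (r = -41 - 8 = -49)
m = -10 (m = -49 + 39 = -10)
U(v) = 10 (U(v) = -1*(-10) = 10)
(V(18, -182) + 541) + U(121) = (-118 + 541) + 10 = 423 + 10 = 433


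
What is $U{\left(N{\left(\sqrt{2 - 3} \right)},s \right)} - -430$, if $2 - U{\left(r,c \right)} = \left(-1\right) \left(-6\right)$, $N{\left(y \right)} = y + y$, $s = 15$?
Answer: $426$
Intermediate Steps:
$N{\left(y \right)} = 2 y$
$U{\left(r,c \right)} = -4$ ($U{\left(r,c \right)} = 2 - \left(-1\right) \left(-6\right) = 2 - 6 = -4$)
$U{\left(N{\left(\sqrt{2 - 3} \right)},s \right)} - -430 = -4 - -430 = -4 + 430 = 426$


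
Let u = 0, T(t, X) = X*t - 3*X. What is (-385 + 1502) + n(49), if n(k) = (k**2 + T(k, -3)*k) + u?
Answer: -3244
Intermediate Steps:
T(t, X) = -3*X + X*t
n(k) = k**2 + k*(9 - 3*k) (n(k) = (k**2 + (-3*(-3 + k))*k) + 0 = (k**2 + (9 - 3*k)*k) + 0 = (k**2 + k*(9 - 3*k)) + 0 = k**2 + k*(9 - 3*k))
(-385 + 1502) + n(49) = (-385 + 1502) + 49*(9 - 2*49) = 1117 + 49*(9 - 98) = 1117 + 49*(-89) = 1117 - 4361 = -3244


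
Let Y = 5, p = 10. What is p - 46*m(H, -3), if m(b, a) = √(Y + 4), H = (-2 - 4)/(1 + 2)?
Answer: -128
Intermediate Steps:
H = -2 (H = -6/3 = -6*⅓ = -2)
m(b, a) = 3 (m(b, a) = √(5 + 4) = √9 = 3)
p - 46*m(H, -3) = 10 - 46*3 = 10 - 138 = -128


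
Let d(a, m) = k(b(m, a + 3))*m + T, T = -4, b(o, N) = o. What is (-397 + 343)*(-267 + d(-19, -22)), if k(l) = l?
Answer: -11502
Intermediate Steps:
d(a, m) = -4 + m**2 (d(a, m) = m*m - 4 = m**2 - 4 = -4 + m**2)
(-397 + 343)*(-267 + d(-19, -22)) = (-397 + 343)*(-267 + (-4 + (-22)**2)) = -54*(-267 + (-4 + 484)) = -54*(-267 + 480) = -54*213 = -11502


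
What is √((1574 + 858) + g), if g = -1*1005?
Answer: √1427 ≈ 37.776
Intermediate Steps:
g = -1005
√((1574 + 858) + g) = √((1574 + 858) - 1005) = √(2432 - 1005) = √1427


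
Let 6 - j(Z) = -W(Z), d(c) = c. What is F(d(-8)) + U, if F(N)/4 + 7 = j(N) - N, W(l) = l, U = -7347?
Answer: -7351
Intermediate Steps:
j(Z) = 6 + Z (j(Z) = 6 - (-1)*Z = 6 + Z)
F(N) = -4 (F(N) = -28 + 4*((6 + N) - N) = -28 + 4*6 = -28 + 24 = -4)
F(d(-8)) + U = -4 - 7347 = -7351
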